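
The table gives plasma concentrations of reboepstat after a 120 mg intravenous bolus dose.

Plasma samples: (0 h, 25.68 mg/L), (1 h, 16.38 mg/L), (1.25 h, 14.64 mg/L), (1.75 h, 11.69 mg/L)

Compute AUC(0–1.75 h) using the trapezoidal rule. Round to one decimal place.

AUC = 31.5 mg/L·h

Trapezoidal AUC_0→1.75:
  [0→1]: (25.68+16.38)/2 × 1 = 21.03
  [1→1.25]: (16.38+14.64)/2 × 0.25 = 3.8775
  [1.25→1.75]: (14.64+11.69)/2 × 0.5 = 6.5825
  Sum = 31.49 mg/L·h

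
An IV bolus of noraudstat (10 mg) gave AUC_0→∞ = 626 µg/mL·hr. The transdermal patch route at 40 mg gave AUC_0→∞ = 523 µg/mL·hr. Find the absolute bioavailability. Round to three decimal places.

F = (AUC_ev / D_ev) / (AUC_iv / D_iv)
  = (523/40) / (626/10)
  = 13.075 / 62.6 = 0.2089

F = 0.209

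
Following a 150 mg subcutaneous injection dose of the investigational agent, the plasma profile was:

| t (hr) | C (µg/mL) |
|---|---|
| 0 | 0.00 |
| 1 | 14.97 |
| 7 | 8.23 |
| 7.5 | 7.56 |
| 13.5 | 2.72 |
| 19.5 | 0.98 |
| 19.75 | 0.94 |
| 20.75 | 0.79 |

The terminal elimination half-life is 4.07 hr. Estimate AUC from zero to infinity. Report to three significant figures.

AUC = 129 µg/mL·hr

Trapezoidal AUC_0→20.75:
  [0→1]: (0.00+14.97)/2 × 1 = 7.485
  [1→7]: (14.97+8.23)/2 × 6 = 69.6
  [7→7.5]: (8.23+7.56)/2 × 0.5 = 3.9475
  [7.5→13.5]: (7.56+2.72)/2 × 6 = 30.84
  [13.5→19.5]: (2.72+0.98)/2 × 6 = 11.1
  [19.5→19.75]: (0.98+0.94)/2 × 0.25 = 0.24
  [19.75→20.75]: (0.94+0.79)/2 × 1 = 0.865
  Sum = 124.0775 µg/mL·hr
k_e = ln2 / t½ = 0.693147 / 4.07 = 0.1703 hr^-1
Extrapolated tail: C_last / k_e = 0.79 / 0.1703 = 4.639
AUC_0→∞ = 124.0775 + 4.639 = 128.7165 µg/mL·hr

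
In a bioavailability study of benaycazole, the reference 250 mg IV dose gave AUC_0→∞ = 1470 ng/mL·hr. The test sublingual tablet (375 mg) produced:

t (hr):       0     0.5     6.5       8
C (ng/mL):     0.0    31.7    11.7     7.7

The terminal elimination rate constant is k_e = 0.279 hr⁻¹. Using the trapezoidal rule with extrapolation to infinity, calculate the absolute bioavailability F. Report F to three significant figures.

Trapezoidal AUC_0→8 (sublingual tablet):
  [0→0.5]: (0.0+31.7)/2 × 0.5 = 7.925
  [0.5→6.5]: (31.7+11.7)/2 × 6 = 130.2
  [6.5→8]: (11.7+7.7)/2 × 1.5 = 14.55
  Sum = 152.675 ng/mL·hr
Tail: C_last/k_e = 7.7/0.279 = 27.599
AUC_0→∞ (sublingual tablet) = 152.675 + 27.599 = 180.274 ng/mL·hr
F = (AUC_ev/D_ev)/(AUC_iv/D_iv) = (180.274/375)/(1470/250) = 0.480731/5.88 = 0.0818

F = 0.0818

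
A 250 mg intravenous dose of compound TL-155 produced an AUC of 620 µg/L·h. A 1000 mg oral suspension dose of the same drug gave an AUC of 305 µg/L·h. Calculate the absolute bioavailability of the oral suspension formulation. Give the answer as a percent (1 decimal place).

F = (AUC_ev / D_ev) / (AUC_iv / D_iv)
  = (305/1000) / (620/250)
  = 0.305 / 2.48 = 0.1230
  = 12.30%

F = 12.3%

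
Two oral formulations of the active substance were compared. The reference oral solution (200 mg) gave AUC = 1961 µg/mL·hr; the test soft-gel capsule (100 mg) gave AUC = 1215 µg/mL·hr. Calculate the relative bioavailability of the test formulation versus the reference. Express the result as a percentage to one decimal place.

F_rel = 123.9%

F_rel = (AUC_test/D_test) / (AUC_ref/D_ref)
      = (1215/100) / (1961/200)
      = 12.15 / 9.805 = 1.2392 = 123.92%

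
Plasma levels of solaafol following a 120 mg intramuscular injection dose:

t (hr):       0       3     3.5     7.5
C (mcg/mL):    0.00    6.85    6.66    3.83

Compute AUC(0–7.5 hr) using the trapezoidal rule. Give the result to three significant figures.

AUC = 34.6 mcg/mL·hr

Trapezoidal AUC_0→7.5:
  [0→3]: (0.00+6.85)/2 × 3 = 10.275
  [3→3.5]: (6.85+6.66)/2 × 0.5 = 3.3775
  [3.5→7.5]: (6.66+3.83)/2 × 4 = 20.98
  Sum = 34.6325 mcg/mL·hr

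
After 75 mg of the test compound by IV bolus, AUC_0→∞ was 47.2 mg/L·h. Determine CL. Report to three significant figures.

CL = Dose_iv / AUC_0→∞
   = 75 / 47.2 = 1.58898 L/h

CL = 1.59 L/h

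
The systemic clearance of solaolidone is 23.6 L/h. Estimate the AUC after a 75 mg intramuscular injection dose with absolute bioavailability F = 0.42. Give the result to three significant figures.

AUC_0→∞ = F × Dose / CL
        = 0.42 × 75 / 23.6 = 1.33475 mg/L·h

AUC = 1.33 mg/L·h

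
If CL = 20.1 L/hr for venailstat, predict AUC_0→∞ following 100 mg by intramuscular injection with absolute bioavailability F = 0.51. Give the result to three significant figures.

AUC = 2.54 mg/L·hr

AUC_0→∞ = F × Dose / CL
        = 0.51 × 100 / 20.1 = 2.53731 mg/L·hr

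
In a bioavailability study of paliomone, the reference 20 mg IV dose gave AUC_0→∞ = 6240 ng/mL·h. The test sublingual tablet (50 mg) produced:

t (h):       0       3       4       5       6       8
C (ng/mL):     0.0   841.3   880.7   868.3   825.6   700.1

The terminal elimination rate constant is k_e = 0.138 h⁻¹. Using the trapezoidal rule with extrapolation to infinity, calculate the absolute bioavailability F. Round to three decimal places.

F = 0.669

Trapezoidal AUC_0→8 (sublingual tablet):
  [0→3]: (0.0+841.3)/2 × 3 = 1261.95
  [3→4]: (841.3+880.7)/2 × 1 = 861.0
  [4→5]: (880.7+868.3)/2 × 1 = 874.5
  [5→6]: (868.3+825.6)/2 × 1 = 846.95
  [6→8]: (825.6+700.1)/2 × 2 = 1525.7
  Sum = 5370.1 ng/mL·h
Tail: C_last/k_e = 700.1/0.138 = 5073.188
AUC_0→∞ (sublingual tablet) = 5370.1 + 5073.188 = 10443.288 ng/mL·h
F = (AUC_ev/D_ev)/(AUC_iv/D_iv) = (10443.288/50)/(6240/20) = 208.86576/312 = 0.6694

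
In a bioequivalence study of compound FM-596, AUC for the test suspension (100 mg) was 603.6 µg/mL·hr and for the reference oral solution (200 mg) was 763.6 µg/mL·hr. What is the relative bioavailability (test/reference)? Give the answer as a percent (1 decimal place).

F_rel = 158.1%

F_rel = (AUC_test/D_test) / (AUC_ref/D_ref)
      = (603.6/100) / (763.6/200)
      = 6.036 / 3.818 = 1.5809 = 158.09%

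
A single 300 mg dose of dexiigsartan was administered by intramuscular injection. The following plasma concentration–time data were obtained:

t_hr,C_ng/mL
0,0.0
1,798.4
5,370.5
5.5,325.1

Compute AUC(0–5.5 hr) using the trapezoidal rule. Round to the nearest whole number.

AUC = 2911 ng/mL·hr

Trapezoidal AUC_0→5.5:
  [0→1]: (0.0+798.4)/2 × 1 = 399.2
  [1→5]: (798.4+370.5)/2 × 4 = 2337.8
  [5→5.5]: (370.5+325.1)/2 × 0.5 = 173.9
  Sum = 2910.9 ng/mL·hr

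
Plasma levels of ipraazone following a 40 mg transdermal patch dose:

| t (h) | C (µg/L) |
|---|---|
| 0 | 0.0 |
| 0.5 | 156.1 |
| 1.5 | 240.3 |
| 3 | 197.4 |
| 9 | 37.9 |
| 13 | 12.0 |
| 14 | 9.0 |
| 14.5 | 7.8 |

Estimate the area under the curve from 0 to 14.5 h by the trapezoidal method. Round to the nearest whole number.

Trapezoidal AUC_0→14.5:
  [0→0.5]: (0.0+156.1)/2 × 0.5 = 39.025
  [0.5→1.5]: (156.1+240.3)/2 × 1 = 198.2
  [1.5→3]: (240.3+197.4)/2 × 1.5 = 328.275
  [3→9]: (197.4+37.9)/2 × 6 = 705.9
  [9→13]: (37.9+12.0)/2 × 4 = 99.8
  [13→14]: (12.0+9.0)/2 × 1 = 10.5
  [14→14.5]: (9.0+7.8)/2 × 0.5 = 4.2
  Sum = 1385.9 µg/L·h

AUC = 1386 µg/L·h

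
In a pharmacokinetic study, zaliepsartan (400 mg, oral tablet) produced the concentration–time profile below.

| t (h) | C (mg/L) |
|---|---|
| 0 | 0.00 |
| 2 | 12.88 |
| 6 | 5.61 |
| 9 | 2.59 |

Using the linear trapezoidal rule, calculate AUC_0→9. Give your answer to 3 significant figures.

Trapezoidal AUC_0→9:
  [0→2]: (0.00+12.88)/2 × 2 = 12.88
  [2→6]: (12.88+5.61)/2 × 4 = 36.98
  [6→9]: (5.61+2.59)/2 × 3 = 12.3
  Sum = 62.16 mg/L·h

AUC = 62.2 mg/L·h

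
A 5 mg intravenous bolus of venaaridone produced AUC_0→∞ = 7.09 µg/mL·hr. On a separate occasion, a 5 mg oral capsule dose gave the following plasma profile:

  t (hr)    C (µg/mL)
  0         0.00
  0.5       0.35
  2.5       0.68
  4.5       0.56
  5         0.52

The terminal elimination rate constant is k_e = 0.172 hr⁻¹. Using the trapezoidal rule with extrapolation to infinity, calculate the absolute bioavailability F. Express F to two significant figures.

Trapezoidal AUC_0→5 (oral capsule):
  [0→0.5]: (0.00+0.35)/2 × 0.5 = 0.0875
  [0.5→2.5]: (0.35+0.68)/2 × 2 = 1.03
  [2.5→4.5]: (0.68+0.56)/2 × 2 = 1.24
  [4.5→5]: (0.56+0.52)/2 × 0.5 = 0.27
  Sum = 2.6275 µg/mL·hr
Tail: C_last/k_e = 0.52/0.172 = 3.023
AUC_0→∞ (oral capsule) = 2.6275 + 3.023 = 5.6505 µg/mL·hr
F = (AUC_ev/D_ev)/(AUC_iv/D_iv) = (5.6505/5)/(7.09/5) = 1.1301/1.418 = 0.7970

F = 0.80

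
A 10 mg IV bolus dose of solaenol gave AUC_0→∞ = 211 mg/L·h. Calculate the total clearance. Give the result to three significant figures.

CL = Dose_iv / AUC_0→∞
   = 10 / 211 = 0.0473934 L/h

CL = 0.0474 L/h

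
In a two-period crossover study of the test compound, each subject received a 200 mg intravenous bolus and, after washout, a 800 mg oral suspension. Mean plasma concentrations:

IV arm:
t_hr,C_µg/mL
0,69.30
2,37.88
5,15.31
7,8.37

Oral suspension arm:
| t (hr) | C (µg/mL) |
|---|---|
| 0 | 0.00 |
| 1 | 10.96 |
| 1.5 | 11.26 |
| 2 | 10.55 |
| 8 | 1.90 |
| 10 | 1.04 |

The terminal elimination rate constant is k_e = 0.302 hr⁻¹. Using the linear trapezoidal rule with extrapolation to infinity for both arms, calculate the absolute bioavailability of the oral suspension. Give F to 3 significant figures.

F = 0.0632

Trapezoidal AUC_0→7 (IV):
  [0→2]: (69.30+37.88)/2 × 2 = 107.18
  [2→5]: (37.88+15.31)/2 × 3 = 79.785
  [5→7]: (15.31+8.37)/2 × 2 = 23.68
  Sum = 210.645 µg/mL·hr
IV tail: 8.37/0.302 = 27.715; AUC_iv,0→∞ = 210.645 + 27.715 = 238.36 µg/mL·hr
Trapezoidal AUC_0→10 (oral suspension):
  [0→1]: (0.00+10.96)/2 × 1 = 5.48
  [1→1.5]: (10.96+11.26)/2 × 0.5 = 5.555
  [1.5→2]: (11.26+10.55)/2 × 0.5 = 5.4525
  [2→8]: (10.55+1.90)/2 × 6 = 37.35
  [8→10]: (1.90+1.04)/2 × 2 = 2.94
  Sum = 56.7775 µg/mL·hr
oral suspension tail: 1.04/0.302 = 3.444; AUC_ev,0→∞ = 56.7775 + 3.444 = 60.2215 µg/mL·hr
F = (AUC_ev/D_ev)/(AUC_iv/D_iv) = (60.2215/800)/(238.36/200) = 0.075276875/1.1918 = 0.0632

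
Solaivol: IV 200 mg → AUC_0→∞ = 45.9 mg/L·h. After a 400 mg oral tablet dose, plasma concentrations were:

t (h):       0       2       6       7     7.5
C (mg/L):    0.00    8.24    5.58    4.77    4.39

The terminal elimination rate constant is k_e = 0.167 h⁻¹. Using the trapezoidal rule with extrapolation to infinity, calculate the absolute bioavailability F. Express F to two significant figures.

Trapezoidal AUC_0→7.5 (oral tablet):
  [0→2]: (0.00+8.24)/2 × 2 = 8.24
  [2→6]: (8.24+5.58)/2 × 4 = 27.64
  [6→7]: (5.58+4.77)/2 × 1 = 5.175
  [7→7.5]: (4.77+4.39)/2 × 0.5 = 2.29
  Sum = 43.345 mg/L·h
Tail: C_last/k_e = 4.39/0.167 = 26.287
AUC_0→∞ (oral tablet) = 43.345 + 26.287 = 69.632 mg/L·h
F = (AUC_ev/D_ev)/(AUC_iv/D_iv) = (69.632/400)/(45.9/200) = 0.17408/0.2295 = 0.7585

F = 0.76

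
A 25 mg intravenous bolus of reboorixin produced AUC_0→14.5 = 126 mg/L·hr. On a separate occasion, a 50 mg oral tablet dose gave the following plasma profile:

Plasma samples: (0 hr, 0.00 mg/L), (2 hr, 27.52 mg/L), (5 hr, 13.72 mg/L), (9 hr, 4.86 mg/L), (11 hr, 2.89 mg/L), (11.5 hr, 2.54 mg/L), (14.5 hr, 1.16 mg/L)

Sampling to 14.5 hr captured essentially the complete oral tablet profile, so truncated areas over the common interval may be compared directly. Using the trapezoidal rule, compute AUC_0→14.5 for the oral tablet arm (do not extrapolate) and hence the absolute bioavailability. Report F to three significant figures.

Trapezoidal AUC_0→14.5 (oral tablet):
  [0→2]: (0.00+27.52)/2 × 2 = 27.52
  [2→5]: (27.52+13.72)/2 × 3 = 61.86
  [5→9]: (13.72+4.86)/2 × 4 = 37.16
  [9→11]: (4.86+2.89)/2 × 2 = 7.75
  [11→11.5]: (2.89+2.54)/2 × 0.5 = 1.3575
  [11.5→14.5]: (2.54+1.16)/2 × 3 = 5.55
  Sum = 141.1975 mg/L·hr
F = (AUC_ev/D_ev)/(AUC_iv/D_iv) = (141.1975/50)/(126/25) = 2.82395/5.04 = 0.5603

F = 0.560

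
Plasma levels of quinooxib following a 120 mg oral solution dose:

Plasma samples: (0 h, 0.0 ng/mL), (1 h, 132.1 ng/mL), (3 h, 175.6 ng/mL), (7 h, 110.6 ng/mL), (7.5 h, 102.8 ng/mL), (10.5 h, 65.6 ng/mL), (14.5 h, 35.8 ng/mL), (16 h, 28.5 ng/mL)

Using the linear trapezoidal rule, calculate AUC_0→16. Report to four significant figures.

AUC = 1503 ng/mL·h

Trapezoidal AUC_0→16:
  [0→1]: (0.0+132.1)/2 × 1 = 66.05
  [1→3]: (132.1+175.6)/2 × 2 = 307.7
  [3→7]: (175.6+110.6)/2 × 4 = 572.4
  [7→7.5]: (110.6+102.8)/2 × 0.5 = 53.35
  [7.5→10.5]: (102.8+65.6)/2 × 3 = 252.6
  [10.5→14.5]: (65.6+35.8)/2 × 4 = 202.8
  [14.5→16]: (35.8+28.5)/2 × 1.5 = 48.225
  Sum = 1503.125 ng/mL·h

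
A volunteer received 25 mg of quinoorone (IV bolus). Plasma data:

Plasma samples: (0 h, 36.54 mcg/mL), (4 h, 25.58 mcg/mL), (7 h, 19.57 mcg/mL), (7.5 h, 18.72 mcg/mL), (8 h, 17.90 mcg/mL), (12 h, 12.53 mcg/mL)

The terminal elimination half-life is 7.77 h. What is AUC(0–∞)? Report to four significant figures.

Trapezoidal AUC_0→12:
  [0→4]: (36.54+25.58)/2 × 4 = 124.24
  [4→7]: (25.58+19.57)/2 × 3 = 67.725
  [7→7.5]: (19.57+18.72)/2 × 0.5 = 9.5725
  [7.5→8]: (18.72+17.90)/2 × 0.5 = 9.155
  [8→12]: (17.90+12.53)/2 × 4 = 60.86
  Sum = 271.5525 mcg/mL·h
k_e = ln2 / t½ = 0.693147 / 7.77 = 0.0892 h^-1
Extrapolated tail: C_last / k_e = 12.53 / 0.0892 = 140.471
AUC_0→∞ = 271.5525 + 140.471 = 412.0235 mcg/mL·h

AUC = 412.0 mcg/mL·h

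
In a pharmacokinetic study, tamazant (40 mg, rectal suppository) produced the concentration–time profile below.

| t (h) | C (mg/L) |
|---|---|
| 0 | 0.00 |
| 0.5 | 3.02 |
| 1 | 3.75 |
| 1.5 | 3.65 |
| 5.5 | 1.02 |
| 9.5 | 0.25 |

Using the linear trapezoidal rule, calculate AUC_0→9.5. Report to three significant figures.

AUC = 16.2 mg/L·h

Trapezoidal AUC_0→9.5:
  [0→0.5]: (0.00+3.02)/2 × 0.5 = 0.755
  [0.5→1]: (3.02+3.75)/2 × 0.5 = 1.6925
  [1→1.5]: (3.75+3.65)/2 × 0.5 = 1.85
  [1.5→5.5]: (3.65+1.02)/2 × 4 = 9.34
  [5.5→9.5]: (1.02+0.25)/2 × 4 = 2.54
  Sum = 16.1775 mg/L·h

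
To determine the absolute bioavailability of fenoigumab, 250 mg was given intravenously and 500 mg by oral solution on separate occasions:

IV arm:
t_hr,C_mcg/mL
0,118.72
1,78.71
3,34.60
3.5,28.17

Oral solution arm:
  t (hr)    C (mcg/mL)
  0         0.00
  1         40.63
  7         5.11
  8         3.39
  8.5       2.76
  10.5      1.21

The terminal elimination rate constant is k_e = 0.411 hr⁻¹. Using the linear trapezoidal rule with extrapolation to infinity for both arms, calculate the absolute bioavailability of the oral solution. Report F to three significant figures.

Trapezoidal AUC_0→3.5 (IV):
  [0→1]: (118.72+78.71)/2 × 1 = 98.715
  [1→3]: (78.71+34.60)/2 × 2 = 113.31
  [3→3.5]: (34.60+28.17)/2 × 0.5 = 15.6925
  Sum = 227.7175 mcg/mL·hr
IV tail: 28.17/0.411 = 68.540; AUC_iv,0→∞ = 227.7175 + 68.540 = 296.2575 mcg/mL·hr
Trapezoidal AUC_0→10.5 (oral solution):
  [0→1]: (0.00+40.63)/2 × 1 = 20.315
  [1→7]: (40.63+5.11)/2 × 6 = 137.22
  [7→8]: (5.11+3.39)/2 × 1 = 4.25
  [8→8.5]: (3.39+2.76)/2 × 0.5 = 1.5375
  [8.5→10.5]: (2.76+1.21)/2 × 2 = 3.97
  Sum = 167.2925 mcg/mL·hr
oral solution tail: 1.21/0.411 = 2.944; AUC_ev,0→∞ = 167.2925 + 2.944 = 170.2365 mcg/mL·hr
F = (AUC_ev/D_ev)/(AUC_iv/D_iv) = (170.2365/500)/(296.2575/250) = 0.340473/1.18503 = 0.2873

F = 0.287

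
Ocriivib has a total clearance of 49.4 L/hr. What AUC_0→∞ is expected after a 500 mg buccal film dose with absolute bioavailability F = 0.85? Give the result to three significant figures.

AUC_0→∞ = F × Dose / CL
        = 0.85 × 500 / 49.4 = 8.60324 mg/L·hr

AUC = 8.60 mg/L·hr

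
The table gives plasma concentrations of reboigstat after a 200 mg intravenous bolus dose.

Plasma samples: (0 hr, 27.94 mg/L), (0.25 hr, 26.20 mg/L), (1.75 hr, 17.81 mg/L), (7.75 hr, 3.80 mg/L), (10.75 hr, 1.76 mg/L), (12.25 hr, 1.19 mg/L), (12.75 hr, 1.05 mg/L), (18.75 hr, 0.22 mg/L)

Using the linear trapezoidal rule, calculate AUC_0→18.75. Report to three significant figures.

AUC = 120 mg/L·hr

Trapezoidal AUC_0→18.75:
  [0→0.25]: (27.94+26.20)/2 × 0.25 = 6.7675
  [0.25→1.75]: (26.20+17.81)/2 × 1.5 = 33.0075
  [1.75→7.75]: (17.81+3.80)/2 × 6 = 64.83
  [7.75→10.75]: (3.80+1.76)/2 × 3 = 8.34
  [10.75→12.25]: (1.76+1.19)/2 × 1.5 = 2.2125
  [12.25→12.75]: (1.19+1.05)/2 × 0.5 = 0.56
  [12.75→18.75]: (1.05+0.22)/2 × 6 = 3.81
  Sum = 119.5275 mg/L·hr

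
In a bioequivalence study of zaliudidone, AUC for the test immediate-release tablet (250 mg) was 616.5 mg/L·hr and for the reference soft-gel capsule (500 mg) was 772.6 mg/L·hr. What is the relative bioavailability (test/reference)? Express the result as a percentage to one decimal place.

F_rel = (AUC_test/D_test) / (AUC_ref/D_ref)
      = (616.5/250) / (772.6/500)
      = 2.466 / 1.5452 = 1.5959 = 159.59%

F_rel = 159.6%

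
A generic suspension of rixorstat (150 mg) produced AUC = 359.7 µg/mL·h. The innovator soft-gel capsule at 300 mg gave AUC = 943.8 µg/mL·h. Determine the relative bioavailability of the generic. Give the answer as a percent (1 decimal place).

F_rel = 76.2%

F_rel = (AUC_test/D_test) / (AUC_ref/D_ref)
      = (359.7/150) / (943.8/300)
      = 2.398 / 3.146 = 0.7622 = 76.22%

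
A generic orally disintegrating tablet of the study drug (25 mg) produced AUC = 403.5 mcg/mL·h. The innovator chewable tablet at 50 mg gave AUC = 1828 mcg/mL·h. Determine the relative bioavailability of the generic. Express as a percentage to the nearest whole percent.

F_rel = (AUC_test/D_test) / (AUC_ref/D_ref)
      = (403.5/25) / (1828/50)
      = 16.14 / 36.56 = 0.4415 = 44.15%

F_rel = 44%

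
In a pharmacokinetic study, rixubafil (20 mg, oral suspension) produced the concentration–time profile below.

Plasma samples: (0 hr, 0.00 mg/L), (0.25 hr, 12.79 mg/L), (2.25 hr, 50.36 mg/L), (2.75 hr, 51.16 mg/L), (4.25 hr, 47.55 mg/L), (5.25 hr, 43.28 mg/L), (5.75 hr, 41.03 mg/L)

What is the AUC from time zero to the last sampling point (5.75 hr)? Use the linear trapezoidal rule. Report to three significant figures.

AUC = 231 mg/L·hr

Trapezoidal AUC_0→5.75:
  [0→0.25]: (0.00+12.79)/2 × 0.25 = 1.59875
  [0.25→2.25]: (12.79+50.36)/2 × 2 = 63.15
  [2.25→2.75]: (50.36+51.16)/2 × 0.5 = 25.38
  [2.75→4.25]: (51.16+47.55)/2 × 1.5 = 74.0325
  [4.25→5.25]: (47.55+43.28)/2 × 1 = 45.415
  [5.25→5.75]: (43.28+41.03)/2 × 0.5 = 21.0775
  Sum = 230.65375 mg/L·hr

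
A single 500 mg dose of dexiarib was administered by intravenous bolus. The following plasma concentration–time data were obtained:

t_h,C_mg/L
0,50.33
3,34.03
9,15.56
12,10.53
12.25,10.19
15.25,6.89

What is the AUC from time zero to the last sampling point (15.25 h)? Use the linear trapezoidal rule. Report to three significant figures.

Trapezoidal AUC_0→15.25:
  [0→3]: (50.33+34.03)/2 × 3 = 126.54
  [3→9]: (34.03+15.56)/2 × 6 = 148.77
  [9→12]: (15.56+10.53)/2 × 3 = 39.135
  [12→12.25]: (10.53+10.19)/2 × 0.25 = 2.59
  [12.25→15.25]: (10.19+6.89)/2 × 3 = 25.62
  Sum = 342.655 mg/L·h

AUC = 343 mg/L·h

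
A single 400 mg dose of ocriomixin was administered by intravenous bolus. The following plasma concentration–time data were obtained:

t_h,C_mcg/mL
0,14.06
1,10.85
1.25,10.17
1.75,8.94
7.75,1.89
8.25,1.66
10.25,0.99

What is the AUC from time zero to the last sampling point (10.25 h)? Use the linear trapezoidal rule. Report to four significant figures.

Trapezoidal AUC_0→10.25:
  [0→1]: (14.06+10.85)/2 × 1 = 12.455
  [1→1.25]: (10.85+10.17)/2 × 0.25 = 2.6275
  [1.25→1.75]: (10.17+8.94)/2 × 0.5 = 4.7775
  [1.75→7.75]: (8.94+1.89)/2 × 6 = 32.49
  [7.75→8.25]: (1.89+1.66)/2 × 0.5 = 0.8875
  [8.25→10.25]: (1.66+0.99)/2 × 2 = 2.65
  Sum = 55.8875 mcg/mL·h

AUC = 55.89 mcg/mL·h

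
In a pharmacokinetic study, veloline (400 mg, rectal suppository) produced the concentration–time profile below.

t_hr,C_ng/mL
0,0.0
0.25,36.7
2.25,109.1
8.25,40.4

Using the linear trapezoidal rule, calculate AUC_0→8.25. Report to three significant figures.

AUC = 599 ng/mL·hr

Trapezoidal AUC_0→8.25:
  [0→0.25]: (0.0+36.7)/2 × 0.25 = 4.5875
  [0.25→2.25]: (36.7+109.1)/2 × 2 = 145.8
  [2.25→8.25]: (109.1+40.4)/2 × 6 = 448.5
  Sum = 598.8875 ng/mL·hr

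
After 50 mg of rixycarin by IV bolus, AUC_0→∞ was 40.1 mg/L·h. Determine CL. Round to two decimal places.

CL = Dose_iv / AUC_0→∞
   = 50 / 40.1 = 1.24688 L/h

CL = 1.25 L/h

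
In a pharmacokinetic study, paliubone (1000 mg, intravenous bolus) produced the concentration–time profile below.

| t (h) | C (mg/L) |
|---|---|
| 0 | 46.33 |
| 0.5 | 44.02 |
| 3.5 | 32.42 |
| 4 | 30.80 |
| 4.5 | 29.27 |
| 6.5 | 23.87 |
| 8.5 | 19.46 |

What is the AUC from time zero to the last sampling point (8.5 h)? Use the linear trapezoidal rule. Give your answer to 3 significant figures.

AUC = 265 mg/L·h

Trapezoidal AUC_0→8.5:
  [0→0.5]: (46.33+44.02)/2 × 0.5 = 22.5875
  [0.5→3.5]: (44.02+32.42)/2 × 3 = 114.66
  [3.5→4]: (32.42+30.80)/2 × 0.5 = 15.805
  [4→4.5]: (30.80+29.27)/2 × 0.5 = 15.0175
  [4.5→6.5]: (29.27+23.87)/2 × 2 = 53.14
  [6.5→8.5]: (23.87+19.46)/2 × 2 = 43.33
  Sum = 264.54 mg/L·h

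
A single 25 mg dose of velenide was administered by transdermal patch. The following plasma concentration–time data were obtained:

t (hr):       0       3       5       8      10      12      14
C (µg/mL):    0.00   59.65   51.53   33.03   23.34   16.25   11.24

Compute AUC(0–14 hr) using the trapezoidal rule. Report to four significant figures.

Trapezoidal AUC_0→14:
  [0→3]: (0.00+59.65)/2 × 3 = 89.475
  [3→5]: (59.65+51.53)/2 × 2 = 111.18
  [5→8]: (51.53+33.03)/2 × 3 = 126.84
  [8→10]: (33.03+23.34)/2 × 2 = 56.37
  [10→12]: (23.34+16.25)/2 × 2 = 39.59
  [12→14]: (16.25+11.24)/2 × 2 = 27.49
  Sum = 450.945 µg/mL·hr

AUC = 450.9 µg/mL·hr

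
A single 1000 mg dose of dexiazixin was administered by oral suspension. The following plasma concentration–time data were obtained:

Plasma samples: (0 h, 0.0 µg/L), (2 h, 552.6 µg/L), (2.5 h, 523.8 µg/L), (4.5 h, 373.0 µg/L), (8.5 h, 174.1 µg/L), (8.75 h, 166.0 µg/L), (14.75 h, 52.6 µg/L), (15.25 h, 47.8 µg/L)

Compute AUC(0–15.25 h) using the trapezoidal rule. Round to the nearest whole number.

Trapezoidal AUC_0→15.25:
  [0→2]: (0.0+552.6)/2 × 2 = 552.6
  [2→2.5]: (552.6+523.8)/2 × 0.5 = 269.1
  [2.5→4.5]: (523.8+373.0)/2 × 2 = 896.8
  [4.5→8.5]: (373.0+174.1)/2 × 4 = 1094.2
  [8.5→8.75]: (174.1+166.0)/2 × 0.25 = 42.5125
  [8.75→14.75]: (166.0+52.6)/2 × 6 = 655.8
  [14.75→15.25]: (52.6+47.8)/2 × 0.5 = 25.1
  Sum = 3536.1125 µg/L·h

AUC = 3536 µg/L·h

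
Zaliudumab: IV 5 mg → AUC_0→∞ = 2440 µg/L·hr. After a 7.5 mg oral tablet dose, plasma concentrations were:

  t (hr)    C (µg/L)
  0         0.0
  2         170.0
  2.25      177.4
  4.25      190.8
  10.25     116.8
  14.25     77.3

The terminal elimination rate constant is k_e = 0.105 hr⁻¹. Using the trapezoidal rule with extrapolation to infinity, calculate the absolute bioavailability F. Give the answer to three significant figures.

F = 0.718

Trapezoidal AUC_0→14.25 (oral tablet):
  [0→2]: (0.0+170.0)/2 × 2 = 170.0
  [2→2.25]: (170.0+177.4)/2 × 0.25 = 43.425
  [2.25→4.25]: (177.4+190.8)/2 × 2 = 368.2
  [4.25→10.25]: (190.8+116.8)/2 × 6 = 922.8
  [10.25→14.25]: (116.8+77.3)/2 × 4 = 388.2
  Sum = 1892.625 µg/L·hr
Tail: C_last/k_e = 77.3/0.105 = 736.190
AUC_0→∞ (oral tablet) = 1892.625 + 736.190 = 2628.815 µg/L·hr
F = (AUC_ev/D_ev)/(AUC_iv/D_iv) = (2628.815/7.5)/(2440/5) = 350.509/488 = 0.7183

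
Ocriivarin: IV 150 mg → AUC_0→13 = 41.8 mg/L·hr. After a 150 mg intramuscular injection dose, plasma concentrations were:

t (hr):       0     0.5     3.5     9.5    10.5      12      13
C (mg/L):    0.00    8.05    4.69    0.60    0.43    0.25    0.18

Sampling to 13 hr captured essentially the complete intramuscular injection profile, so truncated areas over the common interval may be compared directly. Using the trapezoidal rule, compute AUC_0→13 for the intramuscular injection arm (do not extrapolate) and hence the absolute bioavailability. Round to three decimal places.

F = 0.915

Trapezoidal AUC_0→13 (intramuscular injection):
  [0→0.5]: (0.00+8.05)/2 × 0.5 = 2.0125
  [0.5→3.5]: (8.05+4.69)/2 × 3 = 19.11
  [3.5→9.5]: (4.69+0.60)/2 × 6 = 15.87
  [9.5→10.5]: (0.60+0.43)/2 × 1 = 0.515
  [10.5→12]: (0.43+0.25)/2 × 1.5 = 0.51
  [12→13]: (0.25+0.18)/2 × 1 = 0.215
  Sum = 38.2325 mg/L·hr
F = (AUC_ev/D_ev)/(AUC_iv/D_iv) = (38.2325/150)/(41.8/150) = 0.254883/0.278667 = 0.9147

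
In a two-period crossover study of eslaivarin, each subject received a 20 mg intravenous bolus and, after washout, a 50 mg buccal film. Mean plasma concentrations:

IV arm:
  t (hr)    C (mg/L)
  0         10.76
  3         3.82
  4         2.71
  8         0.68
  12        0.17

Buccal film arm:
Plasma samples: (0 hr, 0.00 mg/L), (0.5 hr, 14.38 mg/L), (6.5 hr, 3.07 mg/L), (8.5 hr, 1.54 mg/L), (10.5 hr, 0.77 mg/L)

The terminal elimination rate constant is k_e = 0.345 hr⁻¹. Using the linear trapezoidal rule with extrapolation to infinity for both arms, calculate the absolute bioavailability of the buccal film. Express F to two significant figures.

Trapezoidal AUC_0→12 (IV):
  [0→3]: (10.76+3.82)/2 × 3 = 21.87
  [3→4]: (3.82+2.71)/2 × 1 = 3.265
  [4→8]: (2.71+0.68)/2 × 4 = 6.78
  [8→12]: (0.68+0.17)/2 × 4 = 1.7
  Sum = 33.615 mg/L·hr
IV tail: 0.17/0.345 = 0.493; AUC_iv,0→∞ = 33.615 + 0.493 = 34.108 mg/L·hr
Trapezoidal AUC_0→10.5 (buccal film):
  [0→0.5]: (0.00+14.38)/2 × 0.5 = 3.595
  [0.5→6.5]: (14.38+3.07)/2 × 6 = 52.35
  [6.5→8.5]: (3.07+1.54)/2 × 2 = 4.61
  [8.5→10.5]: (1.54+0.77)/2 × 2 = 2.31
  Sum = 62.865 mg/L·hr
buccal film tail: 0.77/0.345 = 2.232; AUC_ev,0→∞ = 62.865 + 2.232 = 65.097 mg/L·hr
F = (AUC_ev/D_ev)/(AUC_iv/D_iv) = (65.097/50)/(34.108/20) = 1.30194/1.7054 = 0.7634

F = 0.76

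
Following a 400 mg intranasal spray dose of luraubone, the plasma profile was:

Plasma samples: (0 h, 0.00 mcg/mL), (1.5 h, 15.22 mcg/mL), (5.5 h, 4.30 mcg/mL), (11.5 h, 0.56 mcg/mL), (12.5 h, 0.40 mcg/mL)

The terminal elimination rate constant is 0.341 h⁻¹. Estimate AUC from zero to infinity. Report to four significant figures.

AUC = 66.69 mcg/mL·h

Trapezoidal AUC_0→12.5:
  [0→1.5]: (0.00+15.22)/2 × 1.5 = 11.415
  [1.5→5.5]: (15.22+4.30)/2 × 4 = 39.04
  [5.5→11.5]: (4.30+0.56)/2 × 6 = 14.58
  [11.5→12.5]: (0.56+0.40)/2 × 1 = 0.48
  Sum = 65.515 mcg/mL·h
Extrapolated tail: C_last / k_e = 0.40 / 0.341 = 1.173
AUC_0→∞ = 65.515 + 1.173 = 66.688 mcg/mL·h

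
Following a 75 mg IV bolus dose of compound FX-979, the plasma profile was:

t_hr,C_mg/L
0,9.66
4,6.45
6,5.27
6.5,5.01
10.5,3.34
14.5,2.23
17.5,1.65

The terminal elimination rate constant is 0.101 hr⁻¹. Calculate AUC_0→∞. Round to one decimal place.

Trapezoidal AUC_0→17.5:
  [0→4]: (9.66+6.45)/2 × 4 = 32.22
  [4→6]: (6.45+5.27)/2 × 2 = 11.72
  [6→6.5]: (5.27+5.01)/2 × 0.5 = 2.57
  [6.5→10.5]: (5.01+3.34)/2 × 4 = 16.7
  [10.5→14.5]: (3.34+2.23)/2 × 4 = 11.14
  [14.5→17.5]: (2.23+1.65)/2 × 3 = 5.82
  Sum = 80.17 mg/L·hr
Extrapolated tail: C_last / k_e = 1.65 / 0.101 = 16.337
AUC_0→∞ = 80.17 + 16.337 = 96.507 mg/L·hr

AUC = 96.5 mg/L·hr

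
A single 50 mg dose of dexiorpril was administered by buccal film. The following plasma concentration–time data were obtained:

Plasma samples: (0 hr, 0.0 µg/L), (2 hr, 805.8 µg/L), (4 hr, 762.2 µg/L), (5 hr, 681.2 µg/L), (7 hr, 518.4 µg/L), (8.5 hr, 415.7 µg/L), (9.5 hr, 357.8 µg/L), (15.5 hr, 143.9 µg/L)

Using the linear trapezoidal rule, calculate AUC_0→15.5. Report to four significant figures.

Trapezoidal AUC_0→15.5:
  [0→2]: (0.0+805.8)/2 × 2 = 805.8
  [2→4]: (805.8+762.2)/2 × 2 = 1568.0
  [4→5]: (762.2+681.2)/2 × 1 = 721.7
  [5→7]: (681.2+518.4)/2 × 2 = 1199.6
  [7→8.5]: (518.4+415.7)/2 × 1.5 = 700.575
  [8.5→9.5]: (415.7+357.8)/2 × 1 = 386.75
  [9.5→15.5]: (357.8+143.9)/2 × 6 = 1505.1
  Sum = 6887.525 µg/L·hr

AUC = 6888 µg/L·hr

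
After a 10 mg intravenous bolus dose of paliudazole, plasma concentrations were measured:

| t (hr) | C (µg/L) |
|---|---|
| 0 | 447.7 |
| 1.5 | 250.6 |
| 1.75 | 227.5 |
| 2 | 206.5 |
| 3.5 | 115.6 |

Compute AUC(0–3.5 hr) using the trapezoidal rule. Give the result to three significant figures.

AUC = 879 µg/L·hr

Trapezoidal AUC_0→3.5:
  [0→1.5]: (447.7+250.6)/2 × 1.5 = 523.725
  [1.5→1.75]: (250.6+227.5)/2 × 0.25 = 59.7625
  [1.75→2]: (227.5+206.5)/2 × 0.25 = 54.25
  [2→3.5]: (206.5+115.6)/2 × 1.5 = 241.575
  Sum = 879.3125 µg/L·hr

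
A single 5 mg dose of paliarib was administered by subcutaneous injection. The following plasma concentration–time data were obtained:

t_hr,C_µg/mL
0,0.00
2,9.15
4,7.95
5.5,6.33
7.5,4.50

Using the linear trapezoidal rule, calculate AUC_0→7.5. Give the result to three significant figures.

Trapezoidal AUC_0→7.5:
  [0→2]: (0.00+9.15)/2 × 2 = 9.15
  [2→4]: (9.15+7.95)/2 × 2 = 17.1
  [4→5.5]: (7.95+6.33)/2 × 1.5 = 10.71
  [5.5→7.5]: (6.33+4.50)/2 × 2 = 10.83
  Sum = 47.79 µg/mL·hr

AUC = 47.8 µg/mL·hr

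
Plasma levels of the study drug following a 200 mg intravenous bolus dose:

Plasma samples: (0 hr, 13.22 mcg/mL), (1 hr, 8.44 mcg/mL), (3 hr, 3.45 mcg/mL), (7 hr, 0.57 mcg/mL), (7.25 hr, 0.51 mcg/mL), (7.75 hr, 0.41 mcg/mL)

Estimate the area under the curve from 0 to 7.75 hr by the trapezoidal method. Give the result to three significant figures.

Trapezoidal AUC_0→7.75:
  [0→1]: (13.22+8.44)/2 × 1 = 10.83
  [1→3]: (8.44+3.45)/2 × 2 = 11.89
  [3→7]: (3.45+0.57)/2 × 4 = 8.04
  [7→7.25]: (0.57+0.51)/2 × 0.25 = 0.135
  [7.25→7.75]: (0.51+0.41)/2 × 0.5 = 0.23
  Sum = 31.125 mcg/mL·hr

AUC = 31.1 mcg/mL·hr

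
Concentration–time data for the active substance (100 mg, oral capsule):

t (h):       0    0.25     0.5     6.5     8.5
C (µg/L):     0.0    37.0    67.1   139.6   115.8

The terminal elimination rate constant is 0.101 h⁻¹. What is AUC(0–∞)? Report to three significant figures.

AUC = 2040 µg/L·h

Trapezoidal AUC_0→8.5:
  [0→0.25]: (0.0+37.0)/2 × 0.25 = 4.625
  [0.25→0.5]: (37.0+67.1)/2 × 0.25 = 13.0125
  [0.5→6.5]: (67.1+139.6)/2 × 6 = 620.1
  [6.5→8.5]: (139.6+115.8)/2 × 2 = 255.4
  Sum = 893.1375 µg/L·h
Extrapolated tail: C_last / k_e = 115.8 / 0.101 = 1146.535
AUC_0→∞ = 893.1375 + 1146.535 = 2039.6725 µg/L·h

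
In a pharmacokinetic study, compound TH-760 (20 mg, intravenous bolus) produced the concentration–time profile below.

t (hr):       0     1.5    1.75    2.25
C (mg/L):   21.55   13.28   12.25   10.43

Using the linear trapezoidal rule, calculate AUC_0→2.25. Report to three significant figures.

AUC = 35.0 mg/L·hr

Trapezoidal AUC_0→2.25:
  [0→1.5]: (21.55+13.28)/2 × 1.5 = 26.1225
  [1.5→1.75]: (13.28+12.25)/2 × 0.25 = 3.19125
  [1.75→2.25]: (12.25+10.43)/2 × 0.5 = 5.67
  Sum = 34.98375 mg/L·hr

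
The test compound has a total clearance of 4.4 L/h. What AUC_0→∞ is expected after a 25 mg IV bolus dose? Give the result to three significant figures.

AUC = 5.68 mg/L·h

AUC_0→∞ = Dose_iv / CL
        = 25 / 4.4 = 5.68182 mg/L·h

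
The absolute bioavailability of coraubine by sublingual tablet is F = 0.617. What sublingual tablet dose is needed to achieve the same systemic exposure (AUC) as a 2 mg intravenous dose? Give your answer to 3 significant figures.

D_sublingual = 3.24 mg

For equal systemic exposure: F × D_ev = D_iv
D_ev = D_iv / F = 2 / 0.617 = 3.24149 mg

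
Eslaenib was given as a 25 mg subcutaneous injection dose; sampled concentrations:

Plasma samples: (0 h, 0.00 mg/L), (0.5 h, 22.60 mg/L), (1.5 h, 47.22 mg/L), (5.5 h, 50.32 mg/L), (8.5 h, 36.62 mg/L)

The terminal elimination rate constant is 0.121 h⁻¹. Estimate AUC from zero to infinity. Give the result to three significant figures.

Trapezoidal AUC_0→8.5:
  [0→0.5]: (0.00+22.60)/2 × 0.5 = 5.65
  [0.5→1.5]: (22.60+47.22)/2 × 1 = 34.91
  [1.5→5.5]: (47.22+50.32)/2 × 4 = 195.08
  [5.5→8.5]: (50.32+36.62)/2 × 3 = 130.41
  Sum = 366.05 mg/L·h
Extrapolated tail: C_last / k_e = 36.62 / 0.121 = 302.645
AUC_0→∞ = 366.05 + 302.645 = 668.695 mg/L·h

AUC = 669 mg/L·h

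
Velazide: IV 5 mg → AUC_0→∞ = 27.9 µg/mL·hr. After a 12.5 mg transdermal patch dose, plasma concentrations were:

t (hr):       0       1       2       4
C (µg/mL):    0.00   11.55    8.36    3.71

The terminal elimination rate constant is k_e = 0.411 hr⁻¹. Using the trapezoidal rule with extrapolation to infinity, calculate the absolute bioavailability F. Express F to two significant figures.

Trapezoidal AUC_0→4 (transdermal patch):
  [0→1]: (0.00+11.55)/2 × 1 = 5.775
  [1→2]: (11.55+8.36)/2 × 1 = 9.955
  [2→4]: (8.36+3.71)/2 × 2 = 12.07
  Sum = 27.8 µg/mL·hr
Tail: C_last/k_e = 3.71/0.411 = 9.027
AUC_0→∞ (transdermal patch) = 27.8 + 9.027 = 36.827 µg/mL·hr
F = (AUC_ev/D_ev)/(AUC_iv/D_iv) = (36.827/12.5)/(27.9/5) = 2.94616/5.58 = 0.5280

F = 0.53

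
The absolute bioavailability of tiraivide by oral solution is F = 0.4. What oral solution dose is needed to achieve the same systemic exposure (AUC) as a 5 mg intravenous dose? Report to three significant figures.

For equal systemic exposure: F × D_ev = D_iv
D_ev = D_iv / F = 5 / 0.4 = 12.5 mg

D_oral = 12.5 mg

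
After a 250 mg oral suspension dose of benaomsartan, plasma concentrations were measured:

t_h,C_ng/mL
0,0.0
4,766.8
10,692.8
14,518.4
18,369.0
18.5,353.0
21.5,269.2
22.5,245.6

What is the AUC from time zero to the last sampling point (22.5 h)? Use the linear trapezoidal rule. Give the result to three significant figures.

Trapezoidal AUC_0→22.5:
  [0→4]: (0.0+766.8)/2 × 4 = 1533.6
  [4→10]: (766.8+692.8)/2 × 6 = 4378.8
  [10→14]: (692.8+518.4)/2 × 4 = 2422.4
  [14→18]: (518.4+369.0)/2 × 4 = 1774.8
  [18→18.5]: (369.0+353.0)/2 × 0.5 = 180.5
  [18.5→21.5]: (353.0+269.2)/2 × 3 = 933.3
  [21.5→22.5]: (269.2+245.6)/2 × 1 = 257.4
  Sum = 11480.8 ng/mL·h

AUC = 11500 ng/mL·h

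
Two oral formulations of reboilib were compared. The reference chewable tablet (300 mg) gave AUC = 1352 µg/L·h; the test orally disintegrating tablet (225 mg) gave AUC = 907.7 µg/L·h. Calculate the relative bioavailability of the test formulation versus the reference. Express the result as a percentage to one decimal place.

F_rel = 89.5%

F_rel = (AUC_test/D_test) / (AUC_ref/D_ref)
      = (907.7/225) / (1352/300)
      = 4.03422 / 4.50667 = 0.8952 = 89.52%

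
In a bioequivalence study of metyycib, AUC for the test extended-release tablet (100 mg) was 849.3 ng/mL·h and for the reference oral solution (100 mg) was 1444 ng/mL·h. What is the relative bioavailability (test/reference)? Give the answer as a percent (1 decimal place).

F_rel = (AUC_test/D_test) / (AUC_ref/D_ref)
      = (849.3/100) / (1444/100)
      = 8.493 / 14.44 = 0.5882 = 58.82%

F_rel = 58.8%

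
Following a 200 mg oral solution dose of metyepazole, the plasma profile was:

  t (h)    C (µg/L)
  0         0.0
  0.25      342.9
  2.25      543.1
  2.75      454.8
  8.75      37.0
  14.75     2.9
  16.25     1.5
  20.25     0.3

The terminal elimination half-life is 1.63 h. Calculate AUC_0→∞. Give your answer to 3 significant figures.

AUC = 2780 µg/L·h

Trapezoidal AUC_0→20.25:
  [0→0.25]: (0.0+342.9)/2 × 0.25 = 42.8625
  [0.25→2.25]: (342.9+543.1)/2 × 2 = 886.0
  [2.25→2.75]: (543.1+454.8)/2 × 0.5 = 249.475
  [2.75→8.75]: (454.8+37.0)/2 × 6 = 1475.4
  [8.75→14.75]: (37.0+2.9)/2 × 6 = 119.7
  [14.75→16.25]: (2.9+1.5)/2 × 1.5 = 3.3
  [16.25→20.25]: (1.5+0.3)/2 × 4 = 3.6
  Sum = 2780.3375 µg/L·h
k_e = ln2 / t½ = 0.693147 / 1.63 = 0.4252 h^-1
Extrapolated tail: C_last / k_e = 0.3 / 0.4252 = 0.706
AUC_0→∞ = 2780.3375 + 0.706 = 2781.0435 µg/L·h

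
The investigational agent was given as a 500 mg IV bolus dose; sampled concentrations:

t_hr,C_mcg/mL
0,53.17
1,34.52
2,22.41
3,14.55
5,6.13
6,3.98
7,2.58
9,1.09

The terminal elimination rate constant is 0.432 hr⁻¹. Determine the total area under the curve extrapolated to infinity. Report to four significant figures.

Trapezoidal AUC_0→9:
  [0→1]: (53.17+34.52)/2 × 1 = 43.845
  [1→2]: (34.52+22.41)/2 × 1 = 28.465
  [2→3]: (22.41+14.55)/2 × 1 = 18.48
  [3→5]: (14.55+6.13)/2 × 2 = 20.68
  [5→6]: (6.13+3.98)/2 × 1 = 5.055
  [6→7]: (3.98+2.58)/2 × 1 = 3.28
  [7→9]: (2.58+1.09)/2 × 2 = 3.67
  Sum = 123.475 mcg/mL·hr
Extrapolated tail: C_last / k_e = 1.09 / 0.432 = 2.523
AUC_0→∞ = 123.475 + 2.523 = 125.998 mcg/mL·hr

AUC = 126.0 mcg/mL·hr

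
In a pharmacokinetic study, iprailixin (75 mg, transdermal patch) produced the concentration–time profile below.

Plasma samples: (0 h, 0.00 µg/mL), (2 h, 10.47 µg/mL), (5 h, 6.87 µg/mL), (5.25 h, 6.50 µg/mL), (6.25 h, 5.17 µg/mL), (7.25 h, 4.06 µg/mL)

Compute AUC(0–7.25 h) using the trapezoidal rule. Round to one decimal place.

Trapezoidal AUC_0→7.25:
  [0→2]: (0.00+10.47)/2 × 2 = 10.47
  [2→5]: (10.47+6.87)/2 × 3 = 26.01
  [5→5.25]: (6.87+6.50)/2 × 0.25 = 1.67125
  [5.25→6.25]: (6.50+5.17)/2 × 1 = 5.835
  [6.25→7.25]: (5.17+4.06)/2 × 1 = 4.615
  Sum = 48.60125 µg/mL·h

AUC = 48.6 µg/mL·h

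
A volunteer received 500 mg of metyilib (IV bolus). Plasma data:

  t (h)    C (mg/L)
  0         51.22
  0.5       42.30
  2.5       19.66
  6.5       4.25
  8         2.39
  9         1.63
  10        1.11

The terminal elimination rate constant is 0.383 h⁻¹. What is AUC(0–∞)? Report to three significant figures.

AUC = 144 mg/L·h

Trapezoidal AUC_0→10:
  [0→0.5]: (51.22+42.30)/2 × 0.5 = 23.38
  [0.5→2.5]: (42.30+19.66)/2 × 2 = 61.96
  [2.5→6.5]: (19.66+4.25)/2 × 4 = 47.82
  [6.5→8]: (4.25+2.39)/2 × 1.5 = 4.98
  [8→9]: (2.39+1.63)/2 × 1 = 2.01
  [9→10]: (1.63+1.11)/2 × 1 = 1.37
  Sum = 141.52 mg/L·h
Extrapolated tail: C_last / k_e = 1.11 / 0.383 = 2.898
AUC_0→∞ = 141.52 + 2.898 = 144.418 mg/L·h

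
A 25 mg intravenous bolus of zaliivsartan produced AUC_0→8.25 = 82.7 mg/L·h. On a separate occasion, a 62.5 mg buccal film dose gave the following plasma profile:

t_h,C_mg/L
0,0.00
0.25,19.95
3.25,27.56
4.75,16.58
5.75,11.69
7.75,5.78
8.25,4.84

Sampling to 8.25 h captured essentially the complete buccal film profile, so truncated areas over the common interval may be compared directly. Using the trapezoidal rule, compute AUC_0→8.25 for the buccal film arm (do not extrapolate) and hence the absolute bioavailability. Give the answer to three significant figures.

Trapezoidal AUC_0→8.25 (buccal film):
  [0→0.25]: (0.00+19.95)/2 × 0.25 = 2.49375
  [0.25→3.25]: (19.95+27.56)/2 × 3 = 71.265
  [3.25→4.75]: (27.56+16.58)/2 × 1.5 = 33.105
  [4.75→5.75]: (16.58+11.69)/2 × 1 = 14.135
  [5.75→7.75]: (11.69+5.78)/2 × 2 = 17.47
  [7.75→8.25]: (5.78+4.84)/2 × 0.5 = 2.655
  Sum = 141.12375 mg/L·h
F = (AUC_ev/D_ev)/(AUC_iv/D_iv) = (141.12375/62.5)/(82.7/25) = 2.25798/3.308 = 0.6826

F = 0.683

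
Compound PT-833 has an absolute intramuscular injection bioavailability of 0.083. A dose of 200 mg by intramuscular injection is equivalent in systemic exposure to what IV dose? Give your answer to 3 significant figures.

Systemic exposure from an extravascular dose = F × D_ev, so the equivalent IV dose is F × D_ev.
D_iv = F × D_ev = 0.083 × 200 = 16.6 mg

D_iv = 16.6 mg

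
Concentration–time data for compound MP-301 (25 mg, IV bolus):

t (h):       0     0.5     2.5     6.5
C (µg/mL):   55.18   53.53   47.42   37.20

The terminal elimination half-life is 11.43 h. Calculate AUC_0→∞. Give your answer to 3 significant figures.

AUC = 911 µg/mL·h

Trapezoidal AUC_0→6.5:
  [0→0.5]: (55.18+53.53)/2 × 0.5 = 27.1775
  [0.5→2.5]: (53.53+47.42)/2 × 2 = 100.95
  [2.5→6.5]: (47.42+37.20)/2 × 4 = 169.24
  Sum = 297.3675 µg/mL·h
k_e = ln2 / t½ = 0.693147 / 11.43 = 0.0606 h^-1
Extrapolated tail: C_last / k_e = 37.20 / 0.0606 = 613.861
AUC_0→∞ = 297.3675 + 613.861 = 911.2285 µg/mL·h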